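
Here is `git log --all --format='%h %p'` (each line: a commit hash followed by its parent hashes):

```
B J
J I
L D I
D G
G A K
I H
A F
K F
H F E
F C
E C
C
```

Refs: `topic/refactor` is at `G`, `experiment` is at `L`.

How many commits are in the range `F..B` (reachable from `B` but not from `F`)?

Reachable from B: {B, C, E, F, H, I, J}.
Reachable from F: {C, F}.
In B's history but not F's: {B, E, H, I, J} — 5 commits.

5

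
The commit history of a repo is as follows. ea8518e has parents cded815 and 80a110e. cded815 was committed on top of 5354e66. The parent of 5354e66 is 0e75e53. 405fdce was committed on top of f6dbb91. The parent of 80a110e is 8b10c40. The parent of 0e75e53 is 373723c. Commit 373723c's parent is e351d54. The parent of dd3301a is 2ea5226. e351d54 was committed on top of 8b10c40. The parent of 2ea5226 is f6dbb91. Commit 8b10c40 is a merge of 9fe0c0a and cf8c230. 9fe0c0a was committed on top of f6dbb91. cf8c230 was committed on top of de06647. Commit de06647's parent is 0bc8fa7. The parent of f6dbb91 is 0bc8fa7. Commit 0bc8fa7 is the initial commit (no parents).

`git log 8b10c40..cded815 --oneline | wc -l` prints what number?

Reachable from cded815: {0bc8fa7, 0e75e53, 373723c, 5354e66, 8b10c40, 9fe0c0a, cded815, cf8c230, de06647, e351d54, f6dbb91}.
Reachable from 8b10c40: {0bc8fa7, 8b10c40, 9fe0c0a, cf8c230, de06647, f6dbb91}.
In cded815's history but not 8b10c40's: {0e75e53, 373723c, 5354e66, cded815, e351d54} — 5 commits.

5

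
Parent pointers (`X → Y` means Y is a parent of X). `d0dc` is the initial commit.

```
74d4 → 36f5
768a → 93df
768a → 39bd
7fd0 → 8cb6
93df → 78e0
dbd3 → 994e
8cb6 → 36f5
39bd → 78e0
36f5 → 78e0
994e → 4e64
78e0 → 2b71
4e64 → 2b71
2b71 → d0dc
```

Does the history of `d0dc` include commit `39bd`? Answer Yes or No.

No

Ancestors of d0dc: {d0dc}.
39bd is not in that set, so it is not an ancestor of d0dc.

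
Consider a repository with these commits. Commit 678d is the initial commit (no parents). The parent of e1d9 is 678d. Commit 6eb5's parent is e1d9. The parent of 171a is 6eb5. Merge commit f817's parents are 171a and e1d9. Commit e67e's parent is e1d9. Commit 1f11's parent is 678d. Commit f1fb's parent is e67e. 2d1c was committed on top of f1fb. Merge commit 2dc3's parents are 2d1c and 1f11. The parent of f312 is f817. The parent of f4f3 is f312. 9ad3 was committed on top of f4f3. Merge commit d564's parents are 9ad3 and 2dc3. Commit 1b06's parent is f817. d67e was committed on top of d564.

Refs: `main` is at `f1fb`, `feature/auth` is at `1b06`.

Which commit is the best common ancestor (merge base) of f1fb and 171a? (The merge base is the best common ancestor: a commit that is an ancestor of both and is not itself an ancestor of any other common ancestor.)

e1d9

Ancestors of f1fb: {678d, e1d9, e67e, f1fb}.
Ancestors of 171a: {171a, 678d, 6eb5, e1d9}.
Common ancestors: {678d, e1d9}.
Among these, e1d9 is not an ancestor of any other common ancestor — it is the merge base.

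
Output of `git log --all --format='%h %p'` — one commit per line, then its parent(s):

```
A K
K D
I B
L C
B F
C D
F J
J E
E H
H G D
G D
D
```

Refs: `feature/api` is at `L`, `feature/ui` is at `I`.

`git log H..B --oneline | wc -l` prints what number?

Reachable from B: {B, D, E, F, G, H, J}.
Reachable from H: {D, G, H}.
In B's history but not H's: {B, E, F, J} — 4 commits.

4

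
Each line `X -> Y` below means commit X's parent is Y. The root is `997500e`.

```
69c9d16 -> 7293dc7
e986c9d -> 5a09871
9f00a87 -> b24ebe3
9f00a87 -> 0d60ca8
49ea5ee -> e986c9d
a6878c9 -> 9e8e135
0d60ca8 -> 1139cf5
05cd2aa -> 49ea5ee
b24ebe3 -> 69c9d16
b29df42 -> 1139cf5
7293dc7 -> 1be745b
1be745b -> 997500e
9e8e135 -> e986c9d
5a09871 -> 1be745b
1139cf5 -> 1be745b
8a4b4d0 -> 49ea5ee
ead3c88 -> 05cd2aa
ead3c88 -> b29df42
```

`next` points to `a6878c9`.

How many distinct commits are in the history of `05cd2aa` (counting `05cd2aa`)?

Walking parent pointers from 05cd2aa: reachable set = {05cd2aa, 1be745b, 49ea5ee, 5a09871, 997500e, e986c9d}.
That is 6 commits.

6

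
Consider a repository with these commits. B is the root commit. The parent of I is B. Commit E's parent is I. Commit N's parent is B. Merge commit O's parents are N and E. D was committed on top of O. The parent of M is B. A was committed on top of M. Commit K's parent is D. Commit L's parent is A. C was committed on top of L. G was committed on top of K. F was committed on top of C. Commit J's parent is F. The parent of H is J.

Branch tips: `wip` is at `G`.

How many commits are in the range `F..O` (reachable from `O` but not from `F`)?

4

Reachable from O: {B, E, I, N, O}.
Reachable from F: {A, B, C, F, L, M}.
In O's history but not F's: {E, I, N, O} — 4 commits.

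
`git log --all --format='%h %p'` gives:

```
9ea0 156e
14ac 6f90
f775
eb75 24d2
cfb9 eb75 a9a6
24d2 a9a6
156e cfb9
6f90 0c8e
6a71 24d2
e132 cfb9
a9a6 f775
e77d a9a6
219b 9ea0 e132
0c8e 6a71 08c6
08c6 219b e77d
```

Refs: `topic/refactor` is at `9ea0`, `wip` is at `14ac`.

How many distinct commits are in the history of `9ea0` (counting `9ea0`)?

Walking parent pointers from 9ea0: reachable set = {156e, 24d2, 9ea0, a9a6, cfb9, eb75, f775}.
That is 7 commits.

7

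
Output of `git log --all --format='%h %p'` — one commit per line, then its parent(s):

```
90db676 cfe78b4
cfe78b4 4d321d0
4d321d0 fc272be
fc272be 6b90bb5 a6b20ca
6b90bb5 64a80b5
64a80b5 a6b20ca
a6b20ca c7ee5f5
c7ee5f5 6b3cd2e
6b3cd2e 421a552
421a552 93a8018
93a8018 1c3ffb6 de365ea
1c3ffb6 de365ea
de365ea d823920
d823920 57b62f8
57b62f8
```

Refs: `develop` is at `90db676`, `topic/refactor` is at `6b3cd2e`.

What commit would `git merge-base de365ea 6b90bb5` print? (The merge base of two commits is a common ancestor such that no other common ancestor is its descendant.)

de365ea

Ancestors of de365ea: {57b62f8, d823920, de365ea}.
Ancestors of 6b90bb5: {1c3ffb6, 421a552, 57b62f8, 64a80b5, 6b3cd2e, 6b90bb5, 93a8018, a6b20ca, c7ee5f5, d823920, de365ea}.
Common ancestors: {57b62f8, d823920, de365ea}.
Among these, de365ea is not an ancestor of any other common ancestor — it is the merge base.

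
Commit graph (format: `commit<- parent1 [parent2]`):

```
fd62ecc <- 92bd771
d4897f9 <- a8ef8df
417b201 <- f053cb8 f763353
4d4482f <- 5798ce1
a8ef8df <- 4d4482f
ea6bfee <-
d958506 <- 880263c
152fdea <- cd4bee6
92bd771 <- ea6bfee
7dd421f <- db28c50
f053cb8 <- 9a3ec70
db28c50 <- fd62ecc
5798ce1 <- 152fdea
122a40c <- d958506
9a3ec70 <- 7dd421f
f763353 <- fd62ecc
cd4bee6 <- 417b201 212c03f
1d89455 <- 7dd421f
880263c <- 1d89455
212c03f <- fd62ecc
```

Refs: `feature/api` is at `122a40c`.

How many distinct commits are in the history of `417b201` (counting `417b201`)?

Walking parent pointers from 417b201: reachable set = {417b201, 7dd421f, 92bd771, 9a3ec70, db28c50, ea6bfee, f053cb8, f763353, fd62ecc}.
That is 9 commits.

9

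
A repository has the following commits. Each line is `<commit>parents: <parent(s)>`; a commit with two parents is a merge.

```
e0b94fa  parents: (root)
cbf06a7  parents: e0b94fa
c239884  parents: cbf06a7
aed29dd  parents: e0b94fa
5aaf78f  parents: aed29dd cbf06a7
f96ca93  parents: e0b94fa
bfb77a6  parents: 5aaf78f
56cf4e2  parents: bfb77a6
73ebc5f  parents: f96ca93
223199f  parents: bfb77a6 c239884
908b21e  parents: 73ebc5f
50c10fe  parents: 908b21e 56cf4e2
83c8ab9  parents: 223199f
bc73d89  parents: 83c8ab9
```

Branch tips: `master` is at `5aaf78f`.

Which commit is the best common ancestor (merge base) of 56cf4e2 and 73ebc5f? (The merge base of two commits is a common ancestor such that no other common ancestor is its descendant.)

e0b94fa

Ancestors of 56cf4e2: {56cf4e2, 5aaf78f, aed29dd, bfb77a6, cbf06a7, e0b94fa}.
Ancestors of 73ebc5f: {73ebc5f, e0b94fa, f96ca93}.
Common ancestors: {e0b94fa}.
The only common ancestor is e0b94fa, so it is the merge base.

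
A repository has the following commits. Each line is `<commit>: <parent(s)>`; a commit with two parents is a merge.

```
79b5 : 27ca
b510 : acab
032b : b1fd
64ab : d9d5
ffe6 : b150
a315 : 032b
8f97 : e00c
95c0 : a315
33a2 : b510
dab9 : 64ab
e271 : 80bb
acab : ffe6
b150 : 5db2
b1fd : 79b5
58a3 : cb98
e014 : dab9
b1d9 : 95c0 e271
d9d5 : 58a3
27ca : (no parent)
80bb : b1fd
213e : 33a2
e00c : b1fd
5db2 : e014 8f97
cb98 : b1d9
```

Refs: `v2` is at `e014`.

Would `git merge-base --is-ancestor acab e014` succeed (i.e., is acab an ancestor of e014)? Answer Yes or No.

No

Ancestors of e014: {032b, 27ca, 58a3, 64ab, 79b5, 80bb, 95c0, a315, b1d9, b1fd, cb98, d9d5, dab9, e014, e271}.
acab is not in that set, so it is not an ancestor of e014.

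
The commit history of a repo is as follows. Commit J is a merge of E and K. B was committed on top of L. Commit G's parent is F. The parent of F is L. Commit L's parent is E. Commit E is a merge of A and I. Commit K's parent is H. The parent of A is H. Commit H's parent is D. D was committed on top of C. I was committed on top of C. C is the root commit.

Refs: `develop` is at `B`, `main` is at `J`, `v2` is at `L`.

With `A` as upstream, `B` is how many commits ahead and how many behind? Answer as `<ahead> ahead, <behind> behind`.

4 ahead, 0 behind

Reachable from B: {A, B, C, D, E, H, I, L}.
Reachable from A: {A, C, D, H}.
Only in B's history (ahead): {B, E, I, L} — 4.
Only in A's history (behind): {} — 0.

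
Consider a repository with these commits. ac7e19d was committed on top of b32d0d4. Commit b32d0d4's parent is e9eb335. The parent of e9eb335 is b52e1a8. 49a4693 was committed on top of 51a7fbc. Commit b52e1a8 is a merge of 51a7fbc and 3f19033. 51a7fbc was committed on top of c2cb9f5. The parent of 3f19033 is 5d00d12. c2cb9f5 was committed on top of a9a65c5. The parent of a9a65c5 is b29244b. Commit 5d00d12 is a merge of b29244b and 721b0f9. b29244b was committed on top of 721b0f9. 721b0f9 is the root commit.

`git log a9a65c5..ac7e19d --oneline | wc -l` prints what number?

Reachable from ac7e19d: {3f19033, 51a7fbc, 5d00d12, 721b0f9, a9a65c5, ac7e19d, b29244b, b32d0d4, b52e1a8, c2cb9f5, e9eb335}.
Reachable from a9a65c5: {721b0f9, a9a65c5, b29244b}.
In ac7e19d's history but not a9a65c5's: {3f19033, 51a7fbc, 5d00d12, ac7e19d, b32d0d4, b52e1a8, c2cb9f5, e9eb335} — 8 commits.

8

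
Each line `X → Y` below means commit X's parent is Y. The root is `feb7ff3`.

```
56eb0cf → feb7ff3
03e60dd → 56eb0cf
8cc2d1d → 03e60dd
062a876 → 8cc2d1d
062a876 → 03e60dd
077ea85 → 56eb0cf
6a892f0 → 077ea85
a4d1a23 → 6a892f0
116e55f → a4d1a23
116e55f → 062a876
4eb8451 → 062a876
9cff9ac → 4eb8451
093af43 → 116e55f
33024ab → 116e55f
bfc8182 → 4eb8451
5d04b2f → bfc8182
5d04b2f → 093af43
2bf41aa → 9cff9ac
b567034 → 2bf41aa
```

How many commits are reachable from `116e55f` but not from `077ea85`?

Reachable from 116e55f: {03e60dd, 062a876, 077ea85, 116e55f, 56eb0cf, 6a892f0, 8cc2d1d, a4d1a23, feb7ff3}.
Reachable from 077ea85: {077ea85, 56eb0cf, feb7ff3}.
In 116e55f's history but not 077ea85's: {03e60dd, 062a876, 116e55f, 6a892f0, 8cc2d1d, a4d1a23} — 6 commits.

6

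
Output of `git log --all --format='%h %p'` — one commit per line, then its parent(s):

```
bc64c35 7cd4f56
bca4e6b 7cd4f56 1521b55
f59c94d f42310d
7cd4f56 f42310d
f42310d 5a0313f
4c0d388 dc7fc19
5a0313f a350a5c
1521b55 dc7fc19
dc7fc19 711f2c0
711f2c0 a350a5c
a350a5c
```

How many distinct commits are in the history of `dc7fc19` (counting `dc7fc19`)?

3

Walking parent pointers from dc7fc19: reachable set = {711f2c0, a350a5c, dc7fc19}.
That is 3 commits.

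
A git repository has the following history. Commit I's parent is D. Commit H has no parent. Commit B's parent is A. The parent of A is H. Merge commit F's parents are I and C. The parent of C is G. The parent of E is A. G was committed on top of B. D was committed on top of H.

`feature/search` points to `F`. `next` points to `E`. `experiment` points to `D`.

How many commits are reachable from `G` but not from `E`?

Reachable from G: {A, B, G, H}.
Reachable from E: {A, E, H}.
In G's history but not E's: {B, G} — 2 commits.

2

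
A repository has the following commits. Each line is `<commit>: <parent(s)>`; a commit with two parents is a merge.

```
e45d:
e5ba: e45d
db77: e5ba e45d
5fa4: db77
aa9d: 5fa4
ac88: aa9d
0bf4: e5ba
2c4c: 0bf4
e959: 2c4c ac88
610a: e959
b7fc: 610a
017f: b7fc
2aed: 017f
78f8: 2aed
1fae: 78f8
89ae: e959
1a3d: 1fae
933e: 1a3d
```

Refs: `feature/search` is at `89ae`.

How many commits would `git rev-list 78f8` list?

Walking parent pointers from 78f8: reachable set = {017f, 0bf4, 2aed, 2c4c, 5fa4, 610a, 78f8, aa9d, ac88, b7fc, db77, e45d, e5ba, e959}.
That is 14 commits.

14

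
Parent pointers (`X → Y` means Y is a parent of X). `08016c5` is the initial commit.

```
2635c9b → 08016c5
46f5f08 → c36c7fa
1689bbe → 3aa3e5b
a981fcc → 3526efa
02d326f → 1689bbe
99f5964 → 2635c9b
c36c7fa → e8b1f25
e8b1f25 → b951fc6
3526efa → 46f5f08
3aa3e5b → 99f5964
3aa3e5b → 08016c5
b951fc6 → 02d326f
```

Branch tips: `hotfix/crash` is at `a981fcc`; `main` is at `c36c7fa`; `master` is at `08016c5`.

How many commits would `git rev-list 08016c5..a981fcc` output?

11

Reachable from a981fcc: {02d326f, 08016c5, 1689bbe, 2635c9b, 3526efa, 3aa3e5b, 46f5f08, 99f5964, a981fcc, b951fc6, c36c7fa, e8b1f25}.
Reachable from 08016c5: {08016c5}.
In a981fcc's history but not 08016c5's: {02d326f, 1689bbe, 2635c9b, 3526efa, 3aa3e5b, 46f5f08, 99f5964, a981fcc, b951fc6, c36c7fa, e8b1f25} — 11 commits.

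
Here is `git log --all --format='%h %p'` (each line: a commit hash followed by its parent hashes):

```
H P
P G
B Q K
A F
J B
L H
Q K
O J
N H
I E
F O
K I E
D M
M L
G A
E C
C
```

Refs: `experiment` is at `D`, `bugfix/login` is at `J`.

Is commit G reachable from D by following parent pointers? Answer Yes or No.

Yes

Ancestors of D (commits reachable by following parents): {A, B, C, D, E, F, G, H, I, J, K, L, M, O, P, Q}.
G is in that set, so it is an ancestor of D.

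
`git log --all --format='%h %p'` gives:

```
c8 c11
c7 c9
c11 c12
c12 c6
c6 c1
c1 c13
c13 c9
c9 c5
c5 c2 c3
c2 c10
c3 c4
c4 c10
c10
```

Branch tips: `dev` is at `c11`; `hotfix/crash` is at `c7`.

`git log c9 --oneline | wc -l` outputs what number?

6

Walking parent pointers from c9: reachable set = {c10, c2, c3, c4, c5, c9}.
That is 6 commits.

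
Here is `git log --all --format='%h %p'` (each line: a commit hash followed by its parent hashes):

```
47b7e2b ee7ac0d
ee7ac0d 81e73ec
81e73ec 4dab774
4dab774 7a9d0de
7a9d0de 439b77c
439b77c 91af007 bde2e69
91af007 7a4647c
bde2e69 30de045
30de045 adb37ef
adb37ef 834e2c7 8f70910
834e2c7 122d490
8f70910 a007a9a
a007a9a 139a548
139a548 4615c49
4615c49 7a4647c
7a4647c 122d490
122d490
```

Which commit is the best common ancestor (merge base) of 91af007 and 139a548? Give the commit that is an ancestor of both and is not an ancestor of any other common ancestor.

7a4647c

Ancestors of 91af007: {122d490, 7a4647c, 91af007}.
Ancestors of 139a548: {122d490, 139a548, 4615c49, 7a4647c}.
Common ancestors: {122d490, 7a4647c}.
Among these, 7a4647c is not an ancestor of any other common ancestor — it is the merge base.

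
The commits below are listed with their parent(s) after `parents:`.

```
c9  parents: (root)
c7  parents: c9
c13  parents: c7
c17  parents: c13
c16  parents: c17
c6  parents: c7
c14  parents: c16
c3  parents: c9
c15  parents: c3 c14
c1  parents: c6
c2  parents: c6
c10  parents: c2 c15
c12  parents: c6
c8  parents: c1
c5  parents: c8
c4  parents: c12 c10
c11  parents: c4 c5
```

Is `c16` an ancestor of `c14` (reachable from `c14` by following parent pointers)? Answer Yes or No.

Ancestors of c14 (commits reachable by following parents): {c13, c14, c16, c17, c7, c9}.
c16 is in that set, so it is an ancestor of c14.

Yes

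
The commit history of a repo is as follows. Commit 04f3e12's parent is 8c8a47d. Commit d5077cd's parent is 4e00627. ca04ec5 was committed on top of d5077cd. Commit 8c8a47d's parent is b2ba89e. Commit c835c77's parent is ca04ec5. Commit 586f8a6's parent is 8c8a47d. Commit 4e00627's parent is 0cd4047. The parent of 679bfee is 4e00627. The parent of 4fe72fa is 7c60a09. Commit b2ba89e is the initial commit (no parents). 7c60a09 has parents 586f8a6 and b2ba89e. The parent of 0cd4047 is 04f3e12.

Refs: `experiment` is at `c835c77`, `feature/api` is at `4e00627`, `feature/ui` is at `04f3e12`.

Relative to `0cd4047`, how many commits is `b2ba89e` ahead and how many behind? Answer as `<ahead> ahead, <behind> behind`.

Reachable from b2ba89e: {b2ba89e}.
Reachable from 0cd4047: {04f3e12, 0cd4047, 8c8a47d, b2ba89e}.
Only in b2ba89e's history (ahead): {} — 0.
Only in 0cd4047's history (behind): {04f3e12, 0cd4047, 8c8a47d} — 3.

0 ahead, 3 behind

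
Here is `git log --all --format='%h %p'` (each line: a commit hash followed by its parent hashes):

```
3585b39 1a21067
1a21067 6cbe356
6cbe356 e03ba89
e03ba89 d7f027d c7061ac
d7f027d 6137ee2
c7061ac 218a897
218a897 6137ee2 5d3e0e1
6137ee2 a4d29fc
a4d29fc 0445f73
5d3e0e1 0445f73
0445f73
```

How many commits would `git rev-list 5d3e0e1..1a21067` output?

8

Reachable from 1a21067: {0445f73, 1a21067, 218a897, 5d3e0e1, 6137ee2, 6cbe356, a4d29fc, c7061ac, d7f027d, e03ba89}.
Reachable from 5d3e0e1: {0445f73, 5d3e0e1}.
In 1a21067's history but not 5d3e0e1's: {1a21067, 218a897, 6137ee2, 6cbe356, a4d29fc, c7061ac, d7f027d, e03ba89} — 8 commits.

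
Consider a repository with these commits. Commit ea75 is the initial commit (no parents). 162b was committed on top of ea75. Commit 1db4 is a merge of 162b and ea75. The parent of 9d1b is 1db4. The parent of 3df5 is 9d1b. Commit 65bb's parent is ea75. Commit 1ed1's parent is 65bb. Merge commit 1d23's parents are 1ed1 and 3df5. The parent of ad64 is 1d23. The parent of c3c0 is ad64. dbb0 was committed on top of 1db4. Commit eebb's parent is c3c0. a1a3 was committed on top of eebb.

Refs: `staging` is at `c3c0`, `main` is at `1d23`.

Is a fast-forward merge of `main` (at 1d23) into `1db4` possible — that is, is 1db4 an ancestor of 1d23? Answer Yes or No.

A fast-forward from 1db4 to 1d23 is possible iff 1db4 is an ancestor of 1d23.
Ancestors of 1d23: {162b, 1d23, 1db4, 1ed1, 3df5, 65bb, 9d1b, ea75}.
1db4 is among them, so fast-forward is possible.

Yes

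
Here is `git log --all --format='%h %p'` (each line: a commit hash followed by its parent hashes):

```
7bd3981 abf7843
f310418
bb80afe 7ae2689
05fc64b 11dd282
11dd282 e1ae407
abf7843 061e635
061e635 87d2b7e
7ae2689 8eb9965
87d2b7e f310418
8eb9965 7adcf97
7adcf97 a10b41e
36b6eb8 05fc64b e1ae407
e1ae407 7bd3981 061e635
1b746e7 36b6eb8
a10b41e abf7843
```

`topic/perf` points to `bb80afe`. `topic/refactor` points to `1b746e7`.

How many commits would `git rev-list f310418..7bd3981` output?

Reachable from 7bd3981: {061e635, 7bd3981, 87d2b7e, abf7843, f310418}.
Reachable from f310418: {f310418}.
In 7bd3981's history but not f310418's: {061e635, 7bd3981, 87d2b7e, abf7843} — 4 commits.

4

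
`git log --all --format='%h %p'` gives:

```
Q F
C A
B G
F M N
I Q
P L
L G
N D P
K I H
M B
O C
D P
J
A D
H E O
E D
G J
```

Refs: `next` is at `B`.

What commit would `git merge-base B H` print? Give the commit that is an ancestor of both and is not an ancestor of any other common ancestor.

G

Ancestors of B: {B, G, J}.
Ancestors of H: {A, C, D, E, G, H, J, L, O, P}.
Common ancestors: {G, J}.
Among these, G is not an ancestor of any other common ancestor — it is the merge base.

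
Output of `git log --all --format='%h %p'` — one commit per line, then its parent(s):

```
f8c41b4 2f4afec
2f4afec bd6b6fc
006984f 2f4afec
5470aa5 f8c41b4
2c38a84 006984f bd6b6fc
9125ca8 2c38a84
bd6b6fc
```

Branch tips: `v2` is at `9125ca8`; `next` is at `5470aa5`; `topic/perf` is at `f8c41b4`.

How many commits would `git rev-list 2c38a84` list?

4

Walking parent pointers from 2c38a84: reachable set = {006984f, 2c38a84, 2f4afec, bd6b6fc}.
That is 4 commits.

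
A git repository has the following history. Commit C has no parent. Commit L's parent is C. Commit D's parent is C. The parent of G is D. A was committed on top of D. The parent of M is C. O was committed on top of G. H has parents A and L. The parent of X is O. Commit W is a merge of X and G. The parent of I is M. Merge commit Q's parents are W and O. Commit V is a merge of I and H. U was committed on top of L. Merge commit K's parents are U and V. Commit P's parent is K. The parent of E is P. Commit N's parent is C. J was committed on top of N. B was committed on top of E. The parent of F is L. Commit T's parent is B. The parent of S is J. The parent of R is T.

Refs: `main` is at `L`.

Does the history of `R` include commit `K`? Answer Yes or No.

Yes

Ancestors of R (commits reachable by following parents): {A, B, C, D, E, H, I, K, L, M, P, R, T, U, V}.
K is in that set, so it is an ancestor of R.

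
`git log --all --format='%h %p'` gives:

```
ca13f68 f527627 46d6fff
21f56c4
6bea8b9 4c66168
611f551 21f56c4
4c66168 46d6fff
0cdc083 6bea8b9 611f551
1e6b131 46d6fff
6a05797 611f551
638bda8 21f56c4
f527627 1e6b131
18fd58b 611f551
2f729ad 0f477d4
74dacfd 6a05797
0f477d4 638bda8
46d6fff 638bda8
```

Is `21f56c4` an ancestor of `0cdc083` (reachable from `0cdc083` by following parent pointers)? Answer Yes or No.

Yes

Ancestors of 0cdc083 (commits reachable by following parents): {0cdc083, 21f56c4, 46d6fff, 4c66168, 611f551, 638bda8, 6bea8b9}.
21f56c4 is in that set, so it is an ancestor of 0cdc083.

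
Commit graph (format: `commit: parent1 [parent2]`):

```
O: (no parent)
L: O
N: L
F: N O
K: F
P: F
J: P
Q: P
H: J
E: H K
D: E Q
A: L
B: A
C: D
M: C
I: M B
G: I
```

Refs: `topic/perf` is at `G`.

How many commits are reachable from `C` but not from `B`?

10

Reachable from C: {C, D, E, F, H, J, K, L, N, O, P, Q}.
Reachable from B: {A, B, L, O}.
In C's history but not B's: {C, D, E, F, H, J, K, N, P, Q} — 10 commits.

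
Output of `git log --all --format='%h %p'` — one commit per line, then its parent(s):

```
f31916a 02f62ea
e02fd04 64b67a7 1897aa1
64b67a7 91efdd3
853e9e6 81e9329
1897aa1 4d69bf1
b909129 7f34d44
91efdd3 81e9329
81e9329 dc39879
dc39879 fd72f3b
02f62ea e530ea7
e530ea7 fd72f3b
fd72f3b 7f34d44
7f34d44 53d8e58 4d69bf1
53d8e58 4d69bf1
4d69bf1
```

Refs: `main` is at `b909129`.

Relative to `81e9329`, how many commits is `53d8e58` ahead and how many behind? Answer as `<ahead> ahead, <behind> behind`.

0 ahead, 4 behind

Reachable from 53d8e58: {4d69bf1, 53d8e58}.
Reachable from 81e9329: {4d69bf1, 53d8e58, 7f34d44, 81e9329, dc39879, fd72f3b}.
Only in 53d8e58's history (ahead): {} — 0.
Only in 81e9329's history (behind): {7f34d44, 81e9329, dc39879, fd72f3b} — 4.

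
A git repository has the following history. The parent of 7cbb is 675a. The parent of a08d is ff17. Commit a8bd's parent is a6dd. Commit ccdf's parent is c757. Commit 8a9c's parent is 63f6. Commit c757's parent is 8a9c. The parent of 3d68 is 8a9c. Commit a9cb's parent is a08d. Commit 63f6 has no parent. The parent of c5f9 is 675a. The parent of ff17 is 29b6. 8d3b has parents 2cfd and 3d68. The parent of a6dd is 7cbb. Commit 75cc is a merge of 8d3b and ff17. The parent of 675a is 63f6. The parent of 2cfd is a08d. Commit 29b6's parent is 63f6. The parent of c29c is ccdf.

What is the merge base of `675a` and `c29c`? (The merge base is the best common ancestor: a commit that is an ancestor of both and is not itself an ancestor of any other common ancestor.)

63f6

Ancestors of 675a: {63f6, 675a}.
Ancestors of c29c: {63f6, 8a9c, c29c, c757, ccdf}.
Common ancestors: {63f6}.
The only common ancestor is 63f6, so it is the merge base.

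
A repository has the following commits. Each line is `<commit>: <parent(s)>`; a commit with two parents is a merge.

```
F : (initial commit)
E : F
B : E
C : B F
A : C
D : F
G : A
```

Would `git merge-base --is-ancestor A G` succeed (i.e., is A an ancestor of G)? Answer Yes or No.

Yes

Ancestors of G (commits reachable by following parents): {A, B, C, E, F, G}.
A is in that set, so it is an ancestor of G.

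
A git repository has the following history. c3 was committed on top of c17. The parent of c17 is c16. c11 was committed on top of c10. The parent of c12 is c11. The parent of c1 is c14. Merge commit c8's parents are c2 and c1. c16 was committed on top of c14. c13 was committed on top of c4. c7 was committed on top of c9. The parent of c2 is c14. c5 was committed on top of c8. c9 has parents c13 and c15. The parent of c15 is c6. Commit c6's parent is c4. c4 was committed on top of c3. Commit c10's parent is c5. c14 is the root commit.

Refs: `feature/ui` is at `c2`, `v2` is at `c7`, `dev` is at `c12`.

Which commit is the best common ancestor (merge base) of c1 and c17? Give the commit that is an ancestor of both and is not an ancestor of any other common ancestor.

Ancestors of c1: {c1, c14}.
Ancestors of c17: {c14, c16, c17}.
Common ancestors: {c14}.
The only common ancestor is c14, so it is the merge base.

c14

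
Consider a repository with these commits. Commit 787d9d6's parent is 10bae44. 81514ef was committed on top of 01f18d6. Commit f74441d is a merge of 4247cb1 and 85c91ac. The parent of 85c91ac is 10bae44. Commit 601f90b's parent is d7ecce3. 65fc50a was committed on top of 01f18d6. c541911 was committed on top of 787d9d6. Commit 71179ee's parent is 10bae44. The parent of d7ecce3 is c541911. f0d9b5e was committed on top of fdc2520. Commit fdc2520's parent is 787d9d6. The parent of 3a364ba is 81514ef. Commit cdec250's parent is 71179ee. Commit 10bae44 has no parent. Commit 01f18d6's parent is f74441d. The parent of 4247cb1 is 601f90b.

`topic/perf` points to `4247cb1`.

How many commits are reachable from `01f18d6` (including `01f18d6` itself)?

9

Walking parent pointers from 01f18d6: reachable set = {01f18d6, 10bae44, 4247cb1, 601f90b, 787d9d6, 85c91ac, c541911, d7ecce3, f74441d}.
That is 9 commits.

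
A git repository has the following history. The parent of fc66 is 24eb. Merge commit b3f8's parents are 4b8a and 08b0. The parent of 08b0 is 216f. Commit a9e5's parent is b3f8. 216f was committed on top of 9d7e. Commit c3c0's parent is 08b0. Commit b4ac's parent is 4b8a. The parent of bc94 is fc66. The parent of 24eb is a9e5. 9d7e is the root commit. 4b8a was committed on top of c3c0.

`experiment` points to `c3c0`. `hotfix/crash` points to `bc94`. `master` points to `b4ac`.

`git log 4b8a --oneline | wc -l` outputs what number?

Walking parent pointers from 4b8a: reachable set = {08b0, 216f, 4b8a, 9d7e, c3c0}.
That is 5 commits.

5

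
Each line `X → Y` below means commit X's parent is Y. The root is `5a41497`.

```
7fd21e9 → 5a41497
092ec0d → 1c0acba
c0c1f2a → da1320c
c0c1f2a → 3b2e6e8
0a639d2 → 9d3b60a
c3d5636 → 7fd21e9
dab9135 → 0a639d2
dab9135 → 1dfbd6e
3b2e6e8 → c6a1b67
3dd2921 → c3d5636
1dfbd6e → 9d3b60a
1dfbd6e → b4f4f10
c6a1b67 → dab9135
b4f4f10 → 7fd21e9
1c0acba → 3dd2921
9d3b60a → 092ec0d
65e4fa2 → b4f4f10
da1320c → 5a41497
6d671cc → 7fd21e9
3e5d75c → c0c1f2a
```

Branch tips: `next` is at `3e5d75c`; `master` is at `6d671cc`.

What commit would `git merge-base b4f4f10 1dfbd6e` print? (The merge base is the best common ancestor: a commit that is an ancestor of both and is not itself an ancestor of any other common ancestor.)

Ancestors of b4f4f10: {5a41497, 7fd21e9, b4f4f10}.
Ancestors of 1dfbd6e: {092ec0d, 1c0acba, 1dfbd6e, 3dd2921, 5a41497, 7fd21e9, 9d3b60a, b4f4f10, c3d5636}.
Common ancestors: {5a41497, 7fd21e9, b4f4f10}.
Among these, b4f4f10 is not an ancestor of any other common ancestor — it is the merge base.

b4f4f10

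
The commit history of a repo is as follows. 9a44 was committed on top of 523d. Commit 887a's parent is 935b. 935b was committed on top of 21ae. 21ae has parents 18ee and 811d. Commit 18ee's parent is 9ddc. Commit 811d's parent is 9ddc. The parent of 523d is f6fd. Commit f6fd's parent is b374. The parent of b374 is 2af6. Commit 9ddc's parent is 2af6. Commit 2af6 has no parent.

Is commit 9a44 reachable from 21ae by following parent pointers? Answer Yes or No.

Ancestors of 21ae: {18ee, 21ae, 2af6, 811d, 9ddc}.
9a44 is not in that set, so it is not an ancestor of 21ae.

No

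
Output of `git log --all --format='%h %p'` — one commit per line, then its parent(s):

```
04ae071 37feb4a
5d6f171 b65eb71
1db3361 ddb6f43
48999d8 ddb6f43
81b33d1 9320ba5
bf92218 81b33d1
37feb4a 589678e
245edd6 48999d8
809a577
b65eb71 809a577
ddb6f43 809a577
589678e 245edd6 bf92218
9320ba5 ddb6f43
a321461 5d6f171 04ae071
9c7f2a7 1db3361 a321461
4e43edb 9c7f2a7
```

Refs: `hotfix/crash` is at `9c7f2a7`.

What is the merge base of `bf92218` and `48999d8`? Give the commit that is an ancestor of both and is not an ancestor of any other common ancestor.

Ancestors of bf92218: {809a577, 81b33d1, 9320ba5, bf92218, ddb6f43}.
Ancestors of 48999d8: {48999d8, 809a577, ddb6f43}.
Common ancestors: {809a577, ddb6f43}.
Among these, ddb6f43 is not an ancestor of any other common ancestor — it is the merge base.

ddb6f43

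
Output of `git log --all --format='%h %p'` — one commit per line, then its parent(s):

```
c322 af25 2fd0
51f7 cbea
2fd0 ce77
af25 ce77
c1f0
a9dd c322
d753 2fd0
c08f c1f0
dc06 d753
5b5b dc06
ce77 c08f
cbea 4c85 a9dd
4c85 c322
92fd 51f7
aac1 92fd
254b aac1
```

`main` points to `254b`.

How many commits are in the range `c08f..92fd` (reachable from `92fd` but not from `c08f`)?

9

Reachable from 92fd: {2fd0, 4c85, 51f7, 92fd, a9dd, af25, c08f, c1f0, c322, cbea, ce77}.
Reachable from c08f: {c08f, c1f0}.
In 92fd's history but not c08f's: {2fd0, 4c85, 51f7, 92fd, a9dd, af25, c322, cbea, ce77} — 9 commits.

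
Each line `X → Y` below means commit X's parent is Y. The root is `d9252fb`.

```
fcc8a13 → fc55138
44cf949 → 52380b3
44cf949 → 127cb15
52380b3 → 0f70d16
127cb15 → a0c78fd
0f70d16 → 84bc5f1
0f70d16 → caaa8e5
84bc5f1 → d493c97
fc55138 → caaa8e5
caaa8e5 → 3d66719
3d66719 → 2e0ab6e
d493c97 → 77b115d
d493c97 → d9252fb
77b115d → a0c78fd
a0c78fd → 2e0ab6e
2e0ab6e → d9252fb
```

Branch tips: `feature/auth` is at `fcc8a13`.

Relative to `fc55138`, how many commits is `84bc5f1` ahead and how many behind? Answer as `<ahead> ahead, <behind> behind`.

Reachable from 84bc5f1: {2e0ab6e, 77b115d, 84bc5f1, a0c78fd, d493c97, d9252fb}.
Reachable from fc55138: {2e0ab6e, 3d66719, caaa8e5, d9252fb, fc55138}.
Only in 84bc5f1's history (ahead): {77b115d, 84bc5f1, a0c78fd, d493c97} — 4.
Only in fc55138's history (behind): {3d66719, caaa8e5, fc55138} — 3.

4 ahead, 3 behind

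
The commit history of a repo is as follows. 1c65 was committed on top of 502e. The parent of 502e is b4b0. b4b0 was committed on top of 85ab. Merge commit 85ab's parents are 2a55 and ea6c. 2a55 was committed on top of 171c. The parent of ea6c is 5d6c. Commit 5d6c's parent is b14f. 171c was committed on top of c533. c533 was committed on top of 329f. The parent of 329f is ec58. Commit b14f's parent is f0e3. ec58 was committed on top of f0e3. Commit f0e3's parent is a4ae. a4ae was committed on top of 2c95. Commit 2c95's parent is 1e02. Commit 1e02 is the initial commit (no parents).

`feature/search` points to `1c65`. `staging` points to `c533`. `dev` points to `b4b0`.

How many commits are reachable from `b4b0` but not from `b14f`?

Reachable from b4b0: {171c, 1e02, 2a55, 2c95, 329f, 5d6c, 85ab, a4ae, b14f, b4b0, c533, ea6c, ec58, f0e3}.
Reachable from b14f: {1e02, 2c95, a4ae, b14f, f0e3}.
In b4b0's history but not b14f's: {171c, 2a55, 329f, 5d6c, 85ab, b4b0, c533, ea6c, ec58} — 9 commits.

9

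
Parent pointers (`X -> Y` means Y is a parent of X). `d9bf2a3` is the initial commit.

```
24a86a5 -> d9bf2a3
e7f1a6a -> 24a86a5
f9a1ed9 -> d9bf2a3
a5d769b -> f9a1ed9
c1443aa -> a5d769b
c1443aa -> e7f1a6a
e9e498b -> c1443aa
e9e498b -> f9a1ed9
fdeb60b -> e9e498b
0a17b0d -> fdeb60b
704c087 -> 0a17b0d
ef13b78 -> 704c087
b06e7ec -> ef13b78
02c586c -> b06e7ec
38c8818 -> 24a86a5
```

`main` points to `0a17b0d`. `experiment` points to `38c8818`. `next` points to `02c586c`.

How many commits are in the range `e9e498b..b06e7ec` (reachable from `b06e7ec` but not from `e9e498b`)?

Reachable from b06e7ec: {0a17b0d, 24a86a5, 704c087, a5d769b, b06e7ec, c1443aa, d9bf2a3, e7f1a6a, e9e498b, ef13b78, f9a1ed9, fdeb60b}.
Reachable from e9e498b: {24a86a5, a5d769b, c1443aa, d9bf2a3, e7f1a6a, e9e498b, f9a1ed9}.
In b06e7ec's history but not e9e498b's: {0a17b0d, 704c087, b06e7ec, ef13b78, fdeb60b} — 5 commits.

5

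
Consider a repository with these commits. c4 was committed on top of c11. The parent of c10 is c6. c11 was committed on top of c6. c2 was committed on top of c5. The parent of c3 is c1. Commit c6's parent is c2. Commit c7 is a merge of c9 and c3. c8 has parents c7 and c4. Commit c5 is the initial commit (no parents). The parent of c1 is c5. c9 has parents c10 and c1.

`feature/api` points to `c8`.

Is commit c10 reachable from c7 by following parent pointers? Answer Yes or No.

Yes

Ancestors of c7 (commits reachable by following parents): {c1, c10, c2, c3, c5, c6, c7, c9}.
c10 is in that set, so it is an ancestor of c7.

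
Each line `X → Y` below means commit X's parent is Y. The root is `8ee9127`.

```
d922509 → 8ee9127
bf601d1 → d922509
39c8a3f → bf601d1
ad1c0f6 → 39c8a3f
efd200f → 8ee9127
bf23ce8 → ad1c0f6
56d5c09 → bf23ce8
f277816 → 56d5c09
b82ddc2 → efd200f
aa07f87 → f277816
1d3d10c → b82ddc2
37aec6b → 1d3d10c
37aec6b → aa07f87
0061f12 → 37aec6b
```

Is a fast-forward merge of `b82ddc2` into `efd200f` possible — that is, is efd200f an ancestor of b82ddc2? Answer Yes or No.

Yes

A fast-forward from efd200f to b82ddc2 is possible iff efd200f is an ancestor of b82ddc2.
Ancestors of b82ddc2: {8ee9127, b82ddc2, efd200f}.
efd200f is among them, so fast-forward is possible.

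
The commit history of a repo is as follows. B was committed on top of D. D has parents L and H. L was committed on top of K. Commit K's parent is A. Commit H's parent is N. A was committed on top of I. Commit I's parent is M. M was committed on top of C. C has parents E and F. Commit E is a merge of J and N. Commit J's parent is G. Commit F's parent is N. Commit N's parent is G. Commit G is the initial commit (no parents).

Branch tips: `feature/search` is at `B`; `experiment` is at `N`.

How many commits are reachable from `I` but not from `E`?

4

Reachable from I: {C, E, F, G, I, J, M, N}.
Reachable from E: {E, G, J, N}.
In I's history but not E's: {C, F, I, M} — 4 commits.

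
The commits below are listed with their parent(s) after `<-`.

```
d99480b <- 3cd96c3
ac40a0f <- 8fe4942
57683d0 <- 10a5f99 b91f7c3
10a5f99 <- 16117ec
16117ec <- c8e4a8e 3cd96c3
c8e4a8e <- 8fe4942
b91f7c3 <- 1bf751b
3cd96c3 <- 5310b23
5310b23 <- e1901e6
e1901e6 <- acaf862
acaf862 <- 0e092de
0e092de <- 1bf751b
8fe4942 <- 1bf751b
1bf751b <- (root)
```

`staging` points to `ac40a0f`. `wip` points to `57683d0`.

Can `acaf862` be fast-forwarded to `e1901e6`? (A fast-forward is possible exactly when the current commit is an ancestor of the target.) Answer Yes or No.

A fast-forward from acaf862 to e1901e6 is possible iff acaf862 is an ancestor of e1901e6.
Ancestors of e1901e6: {0e092de, 1bf751b, acaf862, e1901e6}.
acaf862 is among them, so fast-forward is possible.

Yes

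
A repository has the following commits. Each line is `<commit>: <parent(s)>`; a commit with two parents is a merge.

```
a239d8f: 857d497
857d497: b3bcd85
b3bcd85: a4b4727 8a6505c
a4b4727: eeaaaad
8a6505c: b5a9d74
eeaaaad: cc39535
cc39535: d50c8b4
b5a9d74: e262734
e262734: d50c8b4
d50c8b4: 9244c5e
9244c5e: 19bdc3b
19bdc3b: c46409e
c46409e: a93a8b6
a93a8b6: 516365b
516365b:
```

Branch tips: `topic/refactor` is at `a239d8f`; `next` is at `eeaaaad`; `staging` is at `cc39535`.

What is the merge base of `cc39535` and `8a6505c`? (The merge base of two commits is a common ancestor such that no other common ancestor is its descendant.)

Ancestors of cc39535: {19bdc3b, 516365b, 9244c5e, a93a8b6, c46409e, cc39535, d50c8b4}.
Ancestors of 8a6505c: {19bdc3b, 516365b, 8a6505c, 9244c5e, a93a8b6, b5a9d74, c46409e, d50c8b4, e262734}.
Common ancestors: {19bdc3b, 516365b, 9244c5e, a93a8b6, c46409e, d50c8b4}.
Among these, d50c8b4 is not an ancestor of any other common ancestor — it is the merge base.

d50c8b4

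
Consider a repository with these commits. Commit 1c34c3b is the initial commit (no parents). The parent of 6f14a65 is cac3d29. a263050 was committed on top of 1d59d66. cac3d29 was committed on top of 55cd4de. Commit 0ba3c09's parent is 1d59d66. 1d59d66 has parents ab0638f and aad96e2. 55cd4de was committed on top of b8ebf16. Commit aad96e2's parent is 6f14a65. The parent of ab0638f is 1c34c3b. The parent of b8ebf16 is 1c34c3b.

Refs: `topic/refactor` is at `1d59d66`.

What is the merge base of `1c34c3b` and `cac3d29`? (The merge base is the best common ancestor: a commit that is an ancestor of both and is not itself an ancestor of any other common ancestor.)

1c34c3b

Ancestors of 1c34c3b: {1c34c3b}.
Ancestors of cac3d29: {1c34c3b, 55cd4de, b8ebf16, cac3d29}.
Common ancestors: {1c34c3b}.
The only common ancestor is 1c34c3b, so it is the merge base.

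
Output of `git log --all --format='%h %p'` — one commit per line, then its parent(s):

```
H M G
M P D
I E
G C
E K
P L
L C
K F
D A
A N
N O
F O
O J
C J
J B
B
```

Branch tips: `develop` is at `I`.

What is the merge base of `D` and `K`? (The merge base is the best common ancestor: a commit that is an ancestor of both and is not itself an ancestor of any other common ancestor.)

O

Ancestors of D: {A, B, D, J, N, O}.
Ancestors of K: {B, F, J, K, O}.
Common ancestors: {B, J, O}.
Among these, O is not an ancestor of any other common ancestor — it is the merge base.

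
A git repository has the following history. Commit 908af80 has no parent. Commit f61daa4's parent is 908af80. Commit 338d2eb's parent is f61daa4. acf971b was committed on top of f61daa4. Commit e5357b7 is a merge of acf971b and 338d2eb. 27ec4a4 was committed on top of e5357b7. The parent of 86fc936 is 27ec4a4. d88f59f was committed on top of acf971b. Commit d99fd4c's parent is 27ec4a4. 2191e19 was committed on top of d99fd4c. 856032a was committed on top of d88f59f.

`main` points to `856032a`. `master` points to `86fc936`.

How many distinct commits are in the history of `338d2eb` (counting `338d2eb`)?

3

Walking parent pointers from 338d2eb: reachable set = {338d2eb, 908af80, f61daa4}.
That is 3 commits.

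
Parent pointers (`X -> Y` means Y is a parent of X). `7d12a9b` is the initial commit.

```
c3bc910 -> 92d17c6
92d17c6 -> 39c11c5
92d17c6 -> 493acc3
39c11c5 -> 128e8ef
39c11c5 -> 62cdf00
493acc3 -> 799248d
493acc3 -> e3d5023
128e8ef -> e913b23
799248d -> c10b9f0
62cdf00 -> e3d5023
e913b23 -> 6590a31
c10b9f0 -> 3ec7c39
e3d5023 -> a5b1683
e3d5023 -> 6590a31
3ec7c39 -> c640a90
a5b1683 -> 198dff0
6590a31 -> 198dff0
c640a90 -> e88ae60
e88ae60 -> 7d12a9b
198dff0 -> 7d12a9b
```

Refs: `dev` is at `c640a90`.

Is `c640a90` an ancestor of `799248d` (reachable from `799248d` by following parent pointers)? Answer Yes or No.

Yes

Ancestors of 799248d (commits reachable by following parents): {3ec7c39, 799248d, 7d12a9b, c10b9f0, c640a90, e88ae60}.
c640a90 is in that set, so it is an ancestor of 799248d.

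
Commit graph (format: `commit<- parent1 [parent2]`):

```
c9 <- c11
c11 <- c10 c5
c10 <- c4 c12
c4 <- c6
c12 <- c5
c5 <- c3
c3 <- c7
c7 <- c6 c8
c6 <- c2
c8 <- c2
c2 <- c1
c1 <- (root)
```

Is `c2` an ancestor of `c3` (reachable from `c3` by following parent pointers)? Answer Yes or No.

Ancestors of c3 (commits reachable by following parents): {c1, c2, c3, c6, c7, c8}.
c2 is in that set, so it is an ancestor of c3.

Yes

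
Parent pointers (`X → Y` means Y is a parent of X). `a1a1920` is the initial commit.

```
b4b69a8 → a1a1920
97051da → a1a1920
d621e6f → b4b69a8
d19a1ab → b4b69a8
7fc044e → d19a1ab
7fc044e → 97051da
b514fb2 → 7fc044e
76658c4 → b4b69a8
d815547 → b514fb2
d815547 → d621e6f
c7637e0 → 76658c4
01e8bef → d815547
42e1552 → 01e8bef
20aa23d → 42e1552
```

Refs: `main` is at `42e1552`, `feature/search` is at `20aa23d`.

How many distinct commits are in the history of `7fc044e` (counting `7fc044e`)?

Walking parent pointers from 7fc044e: reachable set = {7fc044e, 97051da, a1a1920, b4b69a8, d19a1ab}.
That is 5 commits.

5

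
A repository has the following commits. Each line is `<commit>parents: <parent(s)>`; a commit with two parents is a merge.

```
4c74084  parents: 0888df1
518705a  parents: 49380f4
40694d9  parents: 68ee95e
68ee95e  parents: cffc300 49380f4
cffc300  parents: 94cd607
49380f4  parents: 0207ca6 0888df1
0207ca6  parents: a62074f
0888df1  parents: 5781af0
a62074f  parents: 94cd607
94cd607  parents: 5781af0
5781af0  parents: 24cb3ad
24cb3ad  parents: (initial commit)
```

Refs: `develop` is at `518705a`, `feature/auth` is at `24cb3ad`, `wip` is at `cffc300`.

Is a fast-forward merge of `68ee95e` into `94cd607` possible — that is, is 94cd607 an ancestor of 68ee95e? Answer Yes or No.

Yes

A fast-forward from 94cd607 to 68ee95e is possible iff 94cd607 is an ancestor of 68ee95e.
Ancestors of 68ee95e: {0207ca6, 0888df1, 24cb3ad, 49380f4, 5781af0, 68ee95e, 94cd607, a62074f, cffc300}.
94cd607 is among them, so fast-forward is possible.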